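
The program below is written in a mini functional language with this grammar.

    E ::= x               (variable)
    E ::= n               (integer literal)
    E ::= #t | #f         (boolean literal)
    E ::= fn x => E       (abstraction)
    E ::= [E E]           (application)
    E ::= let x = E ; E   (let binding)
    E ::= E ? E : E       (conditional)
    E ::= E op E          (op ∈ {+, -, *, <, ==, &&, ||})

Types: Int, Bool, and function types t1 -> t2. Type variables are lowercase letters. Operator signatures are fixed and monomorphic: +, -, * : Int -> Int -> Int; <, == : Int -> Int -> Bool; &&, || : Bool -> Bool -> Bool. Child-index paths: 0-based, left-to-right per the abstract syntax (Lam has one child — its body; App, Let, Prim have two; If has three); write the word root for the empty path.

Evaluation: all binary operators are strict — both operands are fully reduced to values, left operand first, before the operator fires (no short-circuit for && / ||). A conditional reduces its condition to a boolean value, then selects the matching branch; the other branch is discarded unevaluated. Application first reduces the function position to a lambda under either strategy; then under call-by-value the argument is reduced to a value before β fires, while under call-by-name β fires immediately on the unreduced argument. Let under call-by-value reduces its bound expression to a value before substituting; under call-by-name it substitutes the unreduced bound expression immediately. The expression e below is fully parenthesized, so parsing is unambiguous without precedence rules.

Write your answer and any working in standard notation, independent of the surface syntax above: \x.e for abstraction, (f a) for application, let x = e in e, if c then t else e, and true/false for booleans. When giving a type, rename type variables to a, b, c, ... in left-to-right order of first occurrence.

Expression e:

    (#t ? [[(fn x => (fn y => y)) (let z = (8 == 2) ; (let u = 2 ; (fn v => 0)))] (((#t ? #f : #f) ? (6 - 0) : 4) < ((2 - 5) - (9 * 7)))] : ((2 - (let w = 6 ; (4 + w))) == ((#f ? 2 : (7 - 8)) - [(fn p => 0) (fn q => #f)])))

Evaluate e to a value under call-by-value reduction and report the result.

Answer: false

Working:
step 0: (if true then (((\x.(\y.y)) (let z = (8 == 2) in (let u = 2 in (\v.0)))) ((if (if true then false else false) then (6 - 0) else 4) < ((2 - 5) - (9 * 7)))) else ((2 - (let w = 6 in (4 + w))) == ((if false then 2 else (7 - 8)) - ((\p.0) (\q.false)))))
step 1: [if@root] (((\x.(\y.y)) (let z = (8 == 2) in (let u = 2 in (\v.0)))) ((if (if true then false else false) then (6 - 0) else 4) < ((2 - 5) - (9 * 7))))
step 2: [delta@0.1.0] (((\x.(\y.y)) (let z = false in (let u = 2 in (\v.0)))) ((if (if true then false else false) then (6 - 0) else 4) < ((2 - 5) - (9 * 7))))
step 3: [let@0.1] (((\x.(\y.y)) (let u = 2 in (\v.0))) ((if (if true then false else false) then (6 - 0) else 4) < ((2 - 5) - (9 * 7))))
step 4: [let@0.1] (((\x.(\y.y)) (\v.0)) ((if (if true then false else false) then (6 - 0) else 4) < ((2 - 5) - (9 * 7))))
step 5: [beta@0] ((\y.y) ((if (if true then false else false) then (6 - 0) else 4) < ((2 - 5) - (9 * 7))))
step 6: [if@1.0.0] ((\y.y) ((if false then (6 - 0) else 4) < ((2 - 5) - (9 * 7))))
step 7: [if@1.0] ((\y.y) (4 < ((2 - 5) - (9 * 7))))
step 8: [delta@1.1.0] ((\y.y) (4 < (-3 - (9 * 7))))
step 9: [delta@1.1.1] ((\y.y) (4 < (-3 - 63)))
step 10: [delta@1.1] ((\y.y) (4 < -66))
step 11: [delta@1] ((\y.y) false)
step 12: [beta@root] false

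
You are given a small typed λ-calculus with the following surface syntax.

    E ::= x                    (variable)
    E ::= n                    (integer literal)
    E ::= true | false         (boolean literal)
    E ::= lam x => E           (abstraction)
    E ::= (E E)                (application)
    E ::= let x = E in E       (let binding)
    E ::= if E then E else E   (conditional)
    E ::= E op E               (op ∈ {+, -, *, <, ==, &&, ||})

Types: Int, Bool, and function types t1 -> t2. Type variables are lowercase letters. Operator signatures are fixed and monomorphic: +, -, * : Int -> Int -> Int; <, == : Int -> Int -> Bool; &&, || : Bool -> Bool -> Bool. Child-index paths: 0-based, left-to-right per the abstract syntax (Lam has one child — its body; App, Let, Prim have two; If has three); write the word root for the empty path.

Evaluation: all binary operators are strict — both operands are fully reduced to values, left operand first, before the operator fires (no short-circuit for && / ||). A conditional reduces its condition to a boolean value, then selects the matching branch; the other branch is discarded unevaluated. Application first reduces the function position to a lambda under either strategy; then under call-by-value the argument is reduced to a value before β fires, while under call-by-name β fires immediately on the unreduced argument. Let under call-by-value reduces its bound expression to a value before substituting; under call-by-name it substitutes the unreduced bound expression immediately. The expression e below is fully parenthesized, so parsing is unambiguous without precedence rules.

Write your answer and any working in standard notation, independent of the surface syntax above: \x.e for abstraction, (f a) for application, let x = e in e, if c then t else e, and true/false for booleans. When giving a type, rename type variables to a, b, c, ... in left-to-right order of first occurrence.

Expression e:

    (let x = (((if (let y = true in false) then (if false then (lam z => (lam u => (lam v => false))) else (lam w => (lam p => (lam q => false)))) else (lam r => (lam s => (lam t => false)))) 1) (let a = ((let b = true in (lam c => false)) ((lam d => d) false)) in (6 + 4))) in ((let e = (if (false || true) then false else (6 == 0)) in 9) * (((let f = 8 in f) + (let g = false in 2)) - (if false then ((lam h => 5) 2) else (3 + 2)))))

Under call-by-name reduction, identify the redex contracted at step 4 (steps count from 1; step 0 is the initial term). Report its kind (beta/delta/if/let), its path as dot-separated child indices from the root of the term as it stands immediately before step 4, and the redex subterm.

Answer: let at 1.0.1 : (let g = false in 2)

Derivation:
step 0: (let x = (((if (let y = true in false) then (if false then (\z.(\u.(\v.false))) else (\w.(\p.(\q.false)))) else (\r.(\s.(\t.false)))) 1) (let a = ((let b = true in (\c.false)) ((\d.d) false)) in (6 + 4))) in ((let e = (if (false || true) then false else (6 == 0)) in 9) * (((let f = 8 in f) + (let g = false in 2)) - (if false then ((\h.5) 2) else (3 + 2)))))
step 1: [let@root] ((let e = (if (false || true) then false else (6 == 0)) in 9) * (((let f = 8 in f) + (let g = false in 2)) - (if false then ((\h.5) 2) else (3 + 2))))
step 2: [let@0] (9 * (((let f = 8 in f) + (let g = false in 2)) - (if false then ((\h.5) 2) else (3 + 2))))
step 3: [let@1.0.0] (9 * ((8 + (let g = false in 2)) - (if false then ((\h.5) 2) else (3 + 2))))
step 4: [let@1.0.1] (9 * ((8 + 2) - (if false then ((\h.5) 2) else (3 + 2))))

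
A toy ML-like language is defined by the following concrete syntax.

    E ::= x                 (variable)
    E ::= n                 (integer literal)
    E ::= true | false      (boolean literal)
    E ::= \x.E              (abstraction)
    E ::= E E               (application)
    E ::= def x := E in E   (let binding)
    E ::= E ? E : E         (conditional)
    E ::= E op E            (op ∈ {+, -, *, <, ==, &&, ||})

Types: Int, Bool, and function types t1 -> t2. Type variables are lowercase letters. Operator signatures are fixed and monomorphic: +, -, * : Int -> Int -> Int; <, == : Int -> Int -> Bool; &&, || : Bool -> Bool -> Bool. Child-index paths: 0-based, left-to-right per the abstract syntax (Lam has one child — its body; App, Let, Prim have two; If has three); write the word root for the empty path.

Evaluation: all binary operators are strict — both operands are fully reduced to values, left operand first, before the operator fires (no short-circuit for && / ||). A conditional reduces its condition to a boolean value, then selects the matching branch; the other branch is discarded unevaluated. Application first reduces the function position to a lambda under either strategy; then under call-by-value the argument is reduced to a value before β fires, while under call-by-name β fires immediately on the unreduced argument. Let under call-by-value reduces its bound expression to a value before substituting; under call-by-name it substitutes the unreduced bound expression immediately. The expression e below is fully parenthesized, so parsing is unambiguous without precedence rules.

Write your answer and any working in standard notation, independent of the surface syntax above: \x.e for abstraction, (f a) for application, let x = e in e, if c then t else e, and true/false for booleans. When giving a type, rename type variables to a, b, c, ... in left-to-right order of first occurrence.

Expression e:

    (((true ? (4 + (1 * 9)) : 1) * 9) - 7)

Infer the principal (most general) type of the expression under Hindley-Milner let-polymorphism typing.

Working:
  unify Bool ~ Bool
  unify Int ~ Int
  unify Int ~ Int
  unify Int ~ Int
  unify Int ~ Int
  unify Int ~ Int
  unify Int ~ Int
  unify Int ~ Int
  unify Int ~ Int
  unify Int ~ Int

Answer: Int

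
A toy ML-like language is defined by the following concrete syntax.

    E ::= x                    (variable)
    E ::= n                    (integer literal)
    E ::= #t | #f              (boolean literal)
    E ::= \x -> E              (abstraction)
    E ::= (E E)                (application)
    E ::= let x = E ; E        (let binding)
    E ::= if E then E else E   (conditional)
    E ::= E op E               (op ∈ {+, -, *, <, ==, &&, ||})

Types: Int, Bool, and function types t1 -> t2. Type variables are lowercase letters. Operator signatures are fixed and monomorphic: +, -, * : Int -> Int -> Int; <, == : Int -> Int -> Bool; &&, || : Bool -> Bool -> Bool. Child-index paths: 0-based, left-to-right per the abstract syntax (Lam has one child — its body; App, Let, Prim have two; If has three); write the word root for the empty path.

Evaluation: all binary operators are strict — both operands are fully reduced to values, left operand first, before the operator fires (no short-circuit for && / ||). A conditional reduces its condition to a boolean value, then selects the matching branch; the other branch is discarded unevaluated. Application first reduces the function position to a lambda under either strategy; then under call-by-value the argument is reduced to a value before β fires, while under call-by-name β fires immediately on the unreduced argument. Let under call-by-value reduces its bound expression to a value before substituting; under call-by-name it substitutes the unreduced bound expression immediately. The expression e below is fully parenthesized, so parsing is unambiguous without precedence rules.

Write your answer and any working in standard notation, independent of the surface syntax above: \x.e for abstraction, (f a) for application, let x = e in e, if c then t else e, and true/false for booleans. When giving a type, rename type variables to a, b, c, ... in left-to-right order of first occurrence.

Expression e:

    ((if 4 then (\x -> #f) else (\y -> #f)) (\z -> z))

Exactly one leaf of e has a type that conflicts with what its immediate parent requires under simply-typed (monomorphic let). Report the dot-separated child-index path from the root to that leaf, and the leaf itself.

Answer: 0.0 : 4

Working:
  unify Int ~ Bool
  FAIL: mismatch Int ~ Bool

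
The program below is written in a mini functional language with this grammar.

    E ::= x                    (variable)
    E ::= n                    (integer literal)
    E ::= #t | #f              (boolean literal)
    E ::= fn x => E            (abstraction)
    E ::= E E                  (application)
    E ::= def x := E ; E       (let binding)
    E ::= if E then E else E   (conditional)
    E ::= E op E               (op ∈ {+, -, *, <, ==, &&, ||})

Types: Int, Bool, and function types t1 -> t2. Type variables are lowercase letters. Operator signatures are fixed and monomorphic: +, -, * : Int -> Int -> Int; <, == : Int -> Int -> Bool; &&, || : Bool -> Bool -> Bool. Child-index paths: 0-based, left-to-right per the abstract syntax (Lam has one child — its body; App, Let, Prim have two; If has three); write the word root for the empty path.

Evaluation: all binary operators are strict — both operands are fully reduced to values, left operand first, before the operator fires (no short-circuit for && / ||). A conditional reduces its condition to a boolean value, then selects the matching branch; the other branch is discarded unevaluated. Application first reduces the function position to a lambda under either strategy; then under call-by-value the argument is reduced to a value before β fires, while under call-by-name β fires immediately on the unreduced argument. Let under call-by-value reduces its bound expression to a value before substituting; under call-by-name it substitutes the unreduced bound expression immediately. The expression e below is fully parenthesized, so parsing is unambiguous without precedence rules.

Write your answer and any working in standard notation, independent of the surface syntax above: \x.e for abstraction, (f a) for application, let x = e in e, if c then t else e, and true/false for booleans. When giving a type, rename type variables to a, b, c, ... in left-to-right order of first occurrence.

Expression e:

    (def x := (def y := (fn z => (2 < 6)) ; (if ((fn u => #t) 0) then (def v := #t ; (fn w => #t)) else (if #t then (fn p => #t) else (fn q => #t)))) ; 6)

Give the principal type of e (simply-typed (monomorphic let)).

Trace:
  unify Int ~ Int
  unify Int ~ Int
\z._ : a -> Bool
let y : a -> Bool
\u._ : b -> Bool
  unify b -> Bool ~ Int -> c
  unify b ~ Int
  unify Bool ~ c
_ _ : Bool
  unify Bool ~ Bool
let v : Bool
\w._ : d -> Bool
  unify Bool ~ Bool
\p._ : e -> Bool
\q._ : f -> Bool
  unify e -> Bool ~ f -> Bool
  unify e ~ f
  unify Bool ~ Bool
  unify d -> Bool ~ f -> Bool
  unify d ~ f
  unify Bool ~ Bool
let x : f -> Bool

Answer: Int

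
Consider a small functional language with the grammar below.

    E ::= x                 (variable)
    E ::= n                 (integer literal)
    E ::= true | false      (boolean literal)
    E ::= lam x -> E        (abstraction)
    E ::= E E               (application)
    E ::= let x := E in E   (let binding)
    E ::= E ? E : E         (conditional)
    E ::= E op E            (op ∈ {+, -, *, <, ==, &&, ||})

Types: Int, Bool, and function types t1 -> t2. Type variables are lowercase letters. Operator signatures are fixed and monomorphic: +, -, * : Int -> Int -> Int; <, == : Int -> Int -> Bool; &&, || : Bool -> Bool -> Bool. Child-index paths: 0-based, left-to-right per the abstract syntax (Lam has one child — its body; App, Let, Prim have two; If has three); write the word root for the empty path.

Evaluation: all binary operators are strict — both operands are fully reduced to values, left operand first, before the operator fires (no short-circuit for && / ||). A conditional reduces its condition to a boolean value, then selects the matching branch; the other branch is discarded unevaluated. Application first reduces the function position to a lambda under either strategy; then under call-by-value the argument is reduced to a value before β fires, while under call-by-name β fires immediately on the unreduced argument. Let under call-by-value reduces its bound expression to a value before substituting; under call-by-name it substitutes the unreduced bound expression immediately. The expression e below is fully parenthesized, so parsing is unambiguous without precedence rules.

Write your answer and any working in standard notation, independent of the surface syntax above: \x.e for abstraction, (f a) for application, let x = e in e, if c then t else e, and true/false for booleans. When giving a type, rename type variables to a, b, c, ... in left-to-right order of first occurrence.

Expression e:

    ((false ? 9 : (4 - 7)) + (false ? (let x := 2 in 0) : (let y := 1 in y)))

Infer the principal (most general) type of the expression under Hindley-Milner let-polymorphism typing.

Answer: Int

Trace:
  unify Bool ~ Bool
  unify Int ~ Int
  unify Int ~ Int
  unify Int ~ Int
  unify Int ~ Int
  unify Bool ~ Bool
let x : Int
let y : Int
y : Int
  unify Int ~ Int
  unify Int ~ Int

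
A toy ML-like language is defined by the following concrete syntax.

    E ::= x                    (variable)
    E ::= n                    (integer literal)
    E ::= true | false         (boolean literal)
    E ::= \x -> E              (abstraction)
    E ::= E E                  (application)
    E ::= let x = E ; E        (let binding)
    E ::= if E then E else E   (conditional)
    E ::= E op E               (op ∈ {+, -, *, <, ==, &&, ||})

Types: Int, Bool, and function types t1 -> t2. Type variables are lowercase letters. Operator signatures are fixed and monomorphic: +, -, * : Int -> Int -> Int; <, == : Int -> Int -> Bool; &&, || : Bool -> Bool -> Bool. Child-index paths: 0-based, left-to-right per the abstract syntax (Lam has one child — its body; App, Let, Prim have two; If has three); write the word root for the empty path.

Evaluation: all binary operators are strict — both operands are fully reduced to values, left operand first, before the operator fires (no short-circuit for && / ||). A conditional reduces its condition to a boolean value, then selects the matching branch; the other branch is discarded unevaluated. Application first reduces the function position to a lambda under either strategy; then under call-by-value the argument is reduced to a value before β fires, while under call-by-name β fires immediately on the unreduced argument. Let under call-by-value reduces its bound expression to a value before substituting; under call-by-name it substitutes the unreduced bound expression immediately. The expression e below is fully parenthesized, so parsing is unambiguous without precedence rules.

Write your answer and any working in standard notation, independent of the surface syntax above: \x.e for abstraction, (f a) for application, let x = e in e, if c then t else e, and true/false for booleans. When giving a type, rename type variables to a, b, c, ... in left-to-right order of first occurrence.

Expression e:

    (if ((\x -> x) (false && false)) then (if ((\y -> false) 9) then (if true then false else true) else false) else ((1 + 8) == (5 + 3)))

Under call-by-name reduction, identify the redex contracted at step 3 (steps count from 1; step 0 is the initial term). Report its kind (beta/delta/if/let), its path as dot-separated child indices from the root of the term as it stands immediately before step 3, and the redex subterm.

Derivation:
step 0: (if ((\x.x) (false && false)) then (if ((\y.false) 9) then (if true then false else true) else false) else ((1 + 8) == (5 + 3)))
step 1: [beta@0] (if (false && false) then (if ((\y.false) 9) then (if true then false else true) else false) else ((1 + 8) == (5 + 3)))
step 2: [delta@0] (if false then (if ((\y.false) 9) then (if true then false else true) else false) else ((1 + 8) == (5 + 3)))
step 3: [if@root] ((1 + 8) == (5 + 3))

Answer: if at root : (if false then (if ((\y.false) 9) then (if true then false else true) else false) else ((1 + 8) == (5 + 3)))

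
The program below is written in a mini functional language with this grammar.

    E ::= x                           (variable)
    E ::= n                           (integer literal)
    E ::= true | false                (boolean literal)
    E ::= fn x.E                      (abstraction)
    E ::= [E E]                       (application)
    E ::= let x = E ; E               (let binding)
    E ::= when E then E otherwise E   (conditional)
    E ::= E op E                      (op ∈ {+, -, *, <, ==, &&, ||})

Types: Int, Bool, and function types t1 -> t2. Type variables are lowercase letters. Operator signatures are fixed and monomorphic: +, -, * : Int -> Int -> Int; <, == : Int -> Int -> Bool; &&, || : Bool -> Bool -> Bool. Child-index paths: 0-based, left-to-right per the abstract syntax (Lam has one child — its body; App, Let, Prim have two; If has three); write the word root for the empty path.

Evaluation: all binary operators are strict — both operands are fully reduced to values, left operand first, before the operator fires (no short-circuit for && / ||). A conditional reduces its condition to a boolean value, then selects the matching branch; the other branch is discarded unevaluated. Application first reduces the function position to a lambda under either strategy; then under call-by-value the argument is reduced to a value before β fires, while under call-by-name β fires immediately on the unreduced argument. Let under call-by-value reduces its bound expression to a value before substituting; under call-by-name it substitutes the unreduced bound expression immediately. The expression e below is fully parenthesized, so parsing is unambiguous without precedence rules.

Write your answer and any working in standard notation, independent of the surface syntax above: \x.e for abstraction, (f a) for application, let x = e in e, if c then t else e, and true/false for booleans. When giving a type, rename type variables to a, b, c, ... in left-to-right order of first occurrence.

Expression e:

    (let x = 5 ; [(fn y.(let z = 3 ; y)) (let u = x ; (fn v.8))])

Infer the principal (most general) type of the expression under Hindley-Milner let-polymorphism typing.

Answer: a -> Int

Derivation:
let x : Int
let z : Int
y : a
\y._ : a -> a
x : Int
let u : Int
\v._ : b -> Int
  unify a -> a ~ (b -> Int) -> c
  unify a ~ b -> Int
  unify b -> Int ~ c
_ _ : b -> Int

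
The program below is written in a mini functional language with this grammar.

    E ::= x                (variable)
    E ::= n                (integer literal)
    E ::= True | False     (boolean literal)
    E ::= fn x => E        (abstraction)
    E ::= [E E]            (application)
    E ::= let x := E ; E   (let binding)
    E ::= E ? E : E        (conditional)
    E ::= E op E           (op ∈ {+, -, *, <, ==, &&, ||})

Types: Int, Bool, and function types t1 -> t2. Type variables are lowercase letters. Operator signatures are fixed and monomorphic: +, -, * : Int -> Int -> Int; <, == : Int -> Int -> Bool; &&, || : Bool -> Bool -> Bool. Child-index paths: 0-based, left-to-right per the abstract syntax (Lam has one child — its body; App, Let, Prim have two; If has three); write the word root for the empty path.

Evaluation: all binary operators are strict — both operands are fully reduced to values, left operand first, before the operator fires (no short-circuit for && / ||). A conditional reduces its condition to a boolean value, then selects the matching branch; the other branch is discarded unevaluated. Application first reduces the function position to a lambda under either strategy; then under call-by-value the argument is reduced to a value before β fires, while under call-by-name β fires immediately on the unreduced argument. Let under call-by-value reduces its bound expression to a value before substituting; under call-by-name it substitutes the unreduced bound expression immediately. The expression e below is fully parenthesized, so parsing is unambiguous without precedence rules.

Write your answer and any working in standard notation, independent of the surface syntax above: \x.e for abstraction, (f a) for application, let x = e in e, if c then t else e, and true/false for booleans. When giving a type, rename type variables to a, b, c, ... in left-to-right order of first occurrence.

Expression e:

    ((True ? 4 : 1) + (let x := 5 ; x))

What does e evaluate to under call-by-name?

Derivation:
step 0: ((if true then 4 else 1) + (let x = 5 in x))
step 1: [if@0] (4 + (let x = 5 in x))
step 2: [let@1] (4 + 5)
step 3: [delta@root] 9

Answer: 9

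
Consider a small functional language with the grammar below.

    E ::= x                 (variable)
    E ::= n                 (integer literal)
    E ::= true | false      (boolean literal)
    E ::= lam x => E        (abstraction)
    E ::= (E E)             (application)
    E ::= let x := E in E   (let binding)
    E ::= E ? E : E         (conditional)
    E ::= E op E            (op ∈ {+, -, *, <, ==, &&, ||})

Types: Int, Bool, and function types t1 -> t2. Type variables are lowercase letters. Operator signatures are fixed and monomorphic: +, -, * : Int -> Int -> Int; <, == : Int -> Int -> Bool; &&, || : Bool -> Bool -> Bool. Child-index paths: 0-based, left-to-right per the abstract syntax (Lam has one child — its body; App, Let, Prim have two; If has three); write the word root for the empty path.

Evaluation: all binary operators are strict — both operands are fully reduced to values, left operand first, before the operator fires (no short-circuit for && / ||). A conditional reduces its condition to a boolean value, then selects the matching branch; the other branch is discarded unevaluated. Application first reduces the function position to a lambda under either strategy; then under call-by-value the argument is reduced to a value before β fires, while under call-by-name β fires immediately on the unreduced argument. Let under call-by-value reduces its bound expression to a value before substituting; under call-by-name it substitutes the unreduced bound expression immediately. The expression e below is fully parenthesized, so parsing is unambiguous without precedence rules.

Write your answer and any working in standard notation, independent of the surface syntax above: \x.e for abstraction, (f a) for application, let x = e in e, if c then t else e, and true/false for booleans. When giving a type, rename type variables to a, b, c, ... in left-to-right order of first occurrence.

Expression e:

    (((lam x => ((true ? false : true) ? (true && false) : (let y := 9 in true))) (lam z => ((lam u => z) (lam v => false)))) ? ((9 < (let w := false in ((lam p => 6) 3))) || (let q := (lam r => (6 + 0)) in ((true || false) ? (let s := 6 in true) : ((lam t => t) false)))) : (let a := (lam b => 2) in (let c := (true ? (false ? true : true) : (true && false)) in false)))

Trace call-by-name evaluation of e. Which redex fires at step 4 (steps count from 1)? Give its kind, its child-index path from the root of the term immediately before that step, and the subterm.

Working:
step 0: (if ((\x.(if (if true then false else true) then (true && false) else (let y = 9 in true))) (\z.((\u.z) (\v.false)))) then ((9 < (let w = false in ((\p.6) 3))) || (let q = (\r.(6 + 0)) in (if (true || false) then (let s = 6 in true) else ((\t.t) false)))) else (let a = (\b.2) in (let c = (if true then (if false then true else true) else (true && false)) in false)))
step 1: [beta@0] (if (if (if true then false else true) then (true && false) else (let y = 9 in true)) then ((9 < (let w = false in ((\p.6) 3))) || (let q = (\r.(6 + 0)) in (if (true || false) then (let s = 6 in true) else ((\t.t) false)))) else (let a = (\b.2) in (let c = (if true then (if false then true else true) else (true && false)) in false)))
step 2: [if@0.0] (if (if false then (true && false) else (let y = 9 in true)) then ((9 < (let w = false in ((\p.6) 3))) || (let q = (\r.(6 + 0)) in (if (true || false) then (let s = 6 in true) else ((\t.t) false)))) else (let a = (\b.2) in (let c = (if true then (if false then true else true) else (true && false)) in false)))
step 3: [if@0] (if (let y = 9 in true) then ((9 < (let w = false in ((\p.6) 3))) || (let q = (\r.(6 + 0)) in (if (true || false) then (let s = 6 in true) else ((\t.t) false)))) else (let a = (\b.2) in (let c = (if true then (if false then true else true) else (true && false)) in false)))
step 4: [let@0] (if true then ((9 < (let w = false in ((\p.6) 3))) || (let q = (\r.(6 + 0)) in (if (true || false) then (let s = 6 in true) else ((\t.t) false)))) else (let a = (\b.2) in (let c = (if true then (if false then true else true) else (true && false)) in false)))

Answer: let at 0 : (let y = 9 in true)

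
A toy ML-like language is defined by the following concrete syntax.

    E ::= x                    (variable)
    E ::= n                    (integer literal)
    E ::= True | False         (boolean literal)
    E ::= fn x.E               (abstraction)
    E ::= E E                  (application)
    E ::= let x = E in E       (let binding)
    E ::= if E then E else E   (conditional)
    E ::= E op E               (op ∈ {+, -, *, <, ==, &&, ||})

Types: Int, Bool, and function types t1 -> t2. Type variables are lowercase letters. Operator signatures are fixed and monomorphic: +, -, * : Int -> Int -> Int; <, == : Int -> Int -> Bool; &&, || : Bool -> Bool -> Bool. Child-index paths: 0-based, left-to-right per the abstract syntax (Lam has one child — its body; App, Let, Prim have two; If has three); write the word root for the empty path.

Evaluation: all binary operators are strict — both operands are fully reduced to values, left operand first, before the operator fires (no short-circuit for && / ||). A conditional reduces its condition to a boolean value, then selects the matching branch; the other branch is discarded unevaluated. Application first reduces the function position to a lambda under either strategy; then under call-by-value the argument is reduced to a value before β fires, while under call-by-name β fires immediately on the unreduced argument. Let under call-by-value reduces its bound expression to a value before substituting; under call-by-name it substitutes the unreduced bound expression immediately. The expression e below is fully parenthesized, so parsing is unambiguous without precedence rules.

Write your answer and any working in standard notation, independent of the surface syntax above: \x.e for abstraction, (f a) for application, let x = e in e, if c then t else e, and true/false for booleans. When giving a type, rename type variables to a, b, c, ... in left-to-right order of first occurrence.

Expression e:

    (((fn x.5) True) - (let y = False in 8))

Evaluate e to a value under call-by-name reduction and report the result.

Derivation:
step 0: (((\x.5) true) - (let y = false in 8))
step 1: [beta@0] (5 - (let y = false in 8))
step 2: [let@1] (5 - 8)
step 3: [delta@root] -3

Answer: -3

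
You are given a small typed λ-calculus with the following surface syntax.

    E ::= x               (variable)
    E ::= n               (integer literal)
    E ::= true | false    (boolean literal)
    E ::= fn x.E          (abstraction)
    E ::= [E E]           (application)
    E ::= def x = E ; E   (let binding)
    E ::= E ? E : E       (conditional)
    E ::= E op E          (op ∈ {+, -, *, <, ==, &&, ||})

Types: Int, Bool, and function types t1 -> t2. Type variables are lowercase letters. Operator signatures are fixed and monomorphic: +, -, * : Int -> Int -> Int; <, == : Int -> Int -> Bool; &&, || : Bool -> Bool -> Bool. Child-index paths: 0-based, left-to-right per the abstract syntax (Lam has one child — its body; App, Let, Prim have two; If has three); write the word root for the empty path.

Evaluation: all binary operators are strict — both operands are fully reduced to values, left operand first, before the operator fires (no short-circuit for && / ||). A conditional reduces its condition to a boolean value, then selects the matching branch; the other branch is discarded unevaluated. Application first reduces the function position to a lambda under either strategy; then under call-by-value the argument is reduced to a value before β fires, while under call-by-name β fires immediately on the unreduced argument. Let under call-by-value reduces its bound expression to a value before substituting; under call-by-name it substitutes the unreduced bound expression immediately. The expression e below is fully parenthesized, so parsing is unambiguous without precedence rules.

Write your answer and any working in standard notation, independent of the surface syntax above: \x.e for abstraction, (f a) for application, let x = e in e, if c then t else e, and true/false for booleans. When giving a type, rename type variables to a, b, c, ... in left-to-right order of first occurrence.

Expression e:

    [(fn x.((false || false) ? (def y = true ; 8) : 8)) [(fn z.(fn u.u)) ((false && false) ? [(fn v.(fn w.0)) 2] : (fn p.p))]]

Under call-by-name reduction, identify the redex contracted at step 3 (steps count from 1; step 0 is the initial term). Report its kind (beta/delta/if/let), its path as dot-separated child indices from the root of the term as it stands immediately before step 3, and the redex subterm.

Working:
step 0: ((\x.(if (false || false) then (let y = true in 8) else 8)) ((\z.(\u.u)) (if (false && false) then ((\v.(\w.0)) 2) else (\p.p))))
step 1: [beta@root] (if (false || false) then (let y = true in 8) else 8)
step 2: [delta@0] (if false then (let y = true in 8) else 8)
step 3: [if@root] 8

Answer: if at root : (if false then (let y = true in 8) else 8)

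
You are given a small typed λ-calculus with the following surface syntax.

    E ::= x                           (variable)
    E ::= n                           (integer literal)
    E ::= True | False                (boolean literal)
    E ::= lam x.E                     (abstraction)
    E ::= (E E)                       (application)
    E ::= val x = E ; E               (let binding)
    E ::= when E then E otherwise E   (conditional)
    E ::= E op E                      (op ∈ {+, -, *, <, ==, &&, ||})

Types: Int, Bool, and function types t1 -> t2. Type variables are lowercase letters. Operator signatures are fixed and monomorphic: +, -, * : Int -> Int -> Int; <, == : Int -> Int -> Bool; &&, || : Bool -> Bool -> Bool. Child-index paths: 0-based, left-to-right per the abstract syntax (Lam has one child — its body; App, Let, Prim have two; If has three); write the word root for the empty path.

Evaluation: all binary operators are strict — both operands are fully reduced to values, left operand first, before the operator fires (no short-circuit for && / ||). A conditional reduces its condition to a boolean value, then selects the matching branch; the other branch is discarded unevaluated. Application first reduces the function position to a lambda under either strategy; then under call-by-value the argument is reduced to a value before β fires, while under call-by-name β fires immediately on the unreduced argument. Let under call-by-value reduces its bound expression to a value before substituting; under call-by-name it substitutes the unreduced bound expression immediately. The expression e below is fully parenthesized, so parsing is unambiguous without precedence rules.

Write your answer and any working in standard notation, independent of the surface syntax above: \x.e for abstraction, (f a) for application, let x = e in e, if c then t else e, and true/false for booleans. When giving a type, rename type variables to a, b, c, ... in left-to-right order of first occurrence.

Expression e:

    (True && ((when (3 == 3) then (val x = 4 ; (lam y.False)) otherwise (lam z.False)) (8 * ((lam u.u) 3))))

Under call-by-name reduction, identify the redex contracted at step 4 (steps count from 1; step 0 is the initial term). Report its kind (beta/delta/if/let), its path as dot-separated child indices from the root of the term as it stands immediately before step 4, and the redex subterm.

Answer: beta at 1 : ((\y.false) (8 * ((\u.u) 3)))

Derivation:
step 0: (true && ((if (3 == 3) then (let x = 4 in (\y.false)) else (\z.false)) (8 * ((\u.u) 3))))
step 1: [delta@1.0.0] (true && ((if true then (let x = 4 in (\y.false)) else (\z.false)) (8 * ((\u.u) 3))))
step 2: [if@1.0] (true && ((let x = 4 in (\y.false)) (8 * ((\u.u) 3))))
step 3: [let@1.0] (true && ((\y.false) (8 * ((\u.u) 3))))
step 4: [beta@1] (true && false)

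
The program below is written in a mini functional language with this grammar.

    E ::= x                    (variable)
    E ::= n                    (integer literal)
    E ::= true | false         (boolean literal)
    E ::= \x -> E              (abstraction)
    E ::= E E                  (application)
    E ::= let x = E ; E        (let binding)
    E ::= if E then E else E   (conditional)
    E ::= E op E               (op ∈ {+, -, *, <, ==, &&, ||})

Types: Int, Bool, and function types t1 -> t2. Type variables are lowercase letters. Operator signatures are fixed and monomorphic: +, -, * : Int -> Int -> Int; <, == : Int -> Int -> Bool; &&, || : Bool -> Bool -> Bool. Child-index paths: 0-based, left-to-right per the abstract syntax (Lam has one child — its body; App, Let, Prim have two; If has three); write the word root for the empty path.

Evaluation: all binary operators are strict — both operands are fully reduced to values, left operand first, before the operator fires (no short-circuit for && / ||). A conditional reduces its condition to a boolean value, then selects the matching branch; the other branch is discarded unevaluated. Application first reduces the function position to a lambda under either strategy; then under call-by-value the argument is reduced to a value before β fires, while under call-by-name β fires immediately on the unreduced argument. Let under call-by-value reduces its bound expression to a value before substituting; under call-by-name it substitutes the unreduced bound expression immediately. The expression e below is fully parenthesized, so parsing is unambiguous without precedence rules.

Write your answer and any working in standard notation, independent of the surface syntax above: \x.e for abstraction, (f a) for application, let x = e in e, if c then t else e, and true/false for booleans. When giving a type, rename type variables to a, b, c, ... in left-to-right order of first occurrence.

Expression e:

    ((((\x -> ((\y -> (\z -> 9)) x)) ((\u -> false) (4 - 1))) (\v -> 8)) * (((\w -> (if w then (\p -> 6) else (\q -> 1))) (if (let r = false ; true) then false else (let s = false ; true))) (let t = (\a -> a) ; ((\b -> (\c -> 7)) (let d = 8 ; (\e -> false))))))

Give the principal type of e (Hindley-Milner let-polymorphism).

Answer: Int

Trace:
\z._ : c -> Int
\y._ : b -> c -> Int
x : a
  unify b -> c -> Int ~ a -> d
  unify b ~ a
  unify c -> Int ~ d
_ _ : c -> Int
\x._ : a -> c -> Int
\u._ : e -> Bool
  unify Int ~ Int
  unify Int ~ Int
  unify e -> Bool ~ Int -> f
  unify e ~ Int
  unify Bool ~ f
_ _ : Bool
  unify a -> c -> Int ~ Bool -> g
  unify a ~ Bool
  unify c -> Int ~ g
_ _ : c -> Int
\v._ : h -> Int
  unify c -> Int ~ (h -> Int) -> i
  unify c ~ h -> Int
  unify Int ~ i
_ _ : Int
  unify Int ~ Int
w : j
  unify j ~ Bool
\p._ : k -> Int
\q._ : l -> Int
  unify k -> Int ~ l -> Int
  unify k ~ l
  unify Int ~ Int
\w._ : Bool -> l -> Int
let r : Bool
  unify Bool ~ Bool
let s : Bool
  unify Bool ~ Bool
  unify Bool -> l -> Int ~ Bool -> m
  unify Bool ~ Bool
  unify l -> Int ~ m
_ _ : l -> Int
a : n
\a._ : n -> n
let t : forall. n -> n
\c._ : p -> Int
\b._ : o -> p -> Int
let d : Int
\e._ : q -> Bool
  unify o -> p -> Int ~ (q -> Bool) -> r
  unify o ~ q -> Bool
  unify p -> Int ~ r
_ _ : p -> Int
  unify l -> Int ~ (p -> Int) -> s
  unify l ~ p -> Int
  unify Int ~ s
_ _ : Int
  unify Int ~ Int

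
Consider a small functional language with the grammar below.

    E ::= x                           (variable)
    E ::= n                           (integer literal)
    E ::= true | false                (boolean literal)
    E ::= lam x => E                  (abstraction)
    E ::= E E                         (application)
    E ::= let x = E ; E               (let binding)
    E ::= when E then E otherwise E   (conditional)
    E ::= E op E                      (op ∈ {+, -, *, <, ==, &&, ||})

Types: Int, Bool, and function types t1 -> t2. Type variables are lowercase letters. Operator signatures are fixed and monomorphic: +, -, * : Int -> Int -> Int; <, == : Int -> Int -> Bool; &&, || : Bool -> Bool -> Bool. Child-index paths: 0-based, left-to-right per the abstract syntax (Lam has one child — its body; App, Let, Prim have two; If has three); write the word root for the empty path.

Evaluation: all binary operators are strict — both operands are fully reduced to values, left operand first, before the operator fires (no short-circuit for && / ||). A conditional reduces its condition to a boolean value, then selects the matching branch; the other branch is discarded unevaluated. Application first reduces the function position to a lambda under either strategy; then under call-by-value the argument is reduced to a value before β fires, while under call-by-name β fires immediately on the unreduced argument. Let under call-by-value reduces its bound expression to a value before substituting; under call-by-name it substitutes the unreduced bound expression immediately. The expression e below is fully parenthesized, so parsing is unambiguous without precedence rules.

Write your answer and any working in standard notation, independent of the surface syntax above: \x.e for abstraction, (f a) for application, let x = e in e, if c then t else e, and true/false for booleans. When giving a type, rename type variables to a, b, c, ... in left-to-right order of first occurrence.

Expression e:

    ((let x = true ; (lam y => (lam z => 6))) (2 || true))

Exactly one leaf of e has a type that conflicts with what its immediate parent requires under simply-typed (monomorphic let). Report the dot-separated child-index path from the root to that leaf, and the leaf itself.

Derivation:
let x : Bool
\z._ : b -> Int
\y._ : a -> b -> Int
  unify Int ~ Bool
  FAIL: mismatch Int ~ Bool

Answer: 1.0 : 2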